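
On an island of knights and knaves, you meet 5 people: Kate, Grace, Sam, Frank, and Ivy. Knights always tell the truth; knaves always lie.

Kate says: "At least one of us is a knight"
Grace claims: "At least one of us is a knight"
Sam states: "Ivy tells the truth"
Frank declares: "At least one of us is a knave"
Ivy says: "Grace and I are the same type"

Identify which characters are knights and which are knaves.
Kate is a knight.
Grace is a knight.
Sam is a knave.
Frank is a knight.
Ivy is a knave.

Verification:
- Kate (knight) says "At least one of us is a knight" - this is TRUE because Kate, Grace, and Frank are knights.
- Grace (knight) says "At least one of us is a knight" - this is TRUE because Kate, Grace, and Frank are knights.
- Sam (knave) says "Ivy tells the truth" - this is FALSE (a lie) because Ivy is a knave.
- Frank (knight) says "At least one of us is a knave" - this is TRUE because Sam and Ivy are knaves.
- Ivy (knave) says "Grace and I are the same type" - this is FALSE (a lie) because Ivy is a knave and Grace is a knight.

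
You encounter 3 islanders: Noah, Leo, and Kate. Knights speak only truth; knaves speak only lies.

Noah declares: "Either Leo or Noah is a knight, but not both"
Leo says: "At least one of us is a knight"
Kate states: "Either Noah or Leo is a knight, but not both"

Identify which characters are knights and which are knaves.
Noah is a knave.
Leo is a knave.
Kate is a knave.

Verification:
- Noah (knave) says "Either Leo or Noah is a knight, but not both" - this is FALSE (a lie) because Leo is a knave and Noah is a knave.
- Leo (knave) says "At least one of us is a knight" - this is FALSE (a lie) because no one is a knight.
- Kate (knave) says "Either Noah or Leo is a knight, but not both" - this is FALSE (a lie) because Noah is a knave and Leo is a knave.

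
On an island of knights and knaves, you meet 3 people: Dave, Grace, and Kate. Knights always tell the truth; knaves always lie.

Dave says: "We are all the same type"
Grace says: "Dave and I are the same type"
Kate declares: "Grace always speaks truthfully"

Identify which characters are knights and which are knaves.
Dave is a knight.
Grace is a knight.
Kate is a knight.

Verification:
- Dave (knight) says "We are all the same type" - this is TRUE because Dave, Grace, and Kate are knights.
- Grace (knight) says "Dave and I are the same type" - this is TRUE because Grace is a knight and Dave is a knight.
- Kate (knight) says "Grace always speaks truthfully" - this is TRUE because Grace is a knight.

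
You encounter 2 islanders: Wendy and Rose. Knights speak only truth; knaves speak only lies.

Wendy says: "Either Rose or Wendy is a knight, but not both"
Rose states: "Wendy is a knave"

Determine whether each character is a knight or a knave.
Wendy is a knight.
Rose is a knave.

Verification:
- Wendy (knight) says "Either Rose or Wendy is a knight, but not both" - this is TRUE because Rose is a knave and Wendy is a knight.
- Rose (knave) says "Wendy is a knave" - this is FALSE (a lie) because Wendy is a knight.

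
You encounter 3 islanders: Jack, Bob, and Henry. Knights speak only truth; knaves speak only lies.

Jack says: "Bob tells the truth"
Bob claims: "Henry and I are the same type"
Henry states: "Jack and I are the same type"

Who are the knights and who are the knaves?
Jack is a knight.
Bob is a knight.
Henry is a knight.

Verification:
- Jack (knight) says "Bob tells the truth" - this is TRUE because Bob is a knight.
- Bob (knight) says "Henry and I are the same type" - this is TRUE because Bob is a knight and Henry is a knight.
- Henry (knight) says "Jack and I are the same type" - this is TRUE because Henry is a knight and Jack is a knight.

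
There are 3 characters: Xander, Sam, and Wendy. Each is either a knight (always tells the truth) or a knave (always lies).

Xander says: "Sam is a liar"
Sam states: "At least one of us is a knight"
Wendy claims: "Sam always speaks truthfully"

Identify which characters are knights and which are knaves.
Xander is a knave.
Sam is a knight.
Wendy is a knight.

Verification:
- Xander (knave) says "Sam is a liar" - this is FALSE (a lie) because Sam is a knight.
- Sam (knight) says "At least one of us is a knight" - this is TRUE because Sam and Wendy are knights.
- Wendy (knight) says "Sam always speaks truthfully" - this is TRUE because Sam is a knight.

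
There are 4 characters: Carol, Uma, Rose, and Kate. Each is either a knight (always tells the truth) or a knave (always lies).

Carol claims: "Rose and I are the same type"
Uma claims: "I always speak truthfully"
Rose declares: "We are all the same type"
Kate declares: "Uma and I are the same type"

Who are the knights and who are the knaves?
Carol is a knight.
Uma is a knight.
Rose is a knight.
Kate is a knight.

Verification:
- Carol (knight) says "Rose and I are the same type" - this is TRUE because Carol is a knight and Rose is a knight.
- Uma (knight) says "I always speak truthfully" - this is TRUE because Uma is a knight.
- Rose (knight) says "We are all the same type" - this is TRUE because Carol, Uma, Rose, and Kate are knights.
- Kate (knight) says "Uma and I are the same type" - this is TRUE because Kate is a knight and Uma is a knight.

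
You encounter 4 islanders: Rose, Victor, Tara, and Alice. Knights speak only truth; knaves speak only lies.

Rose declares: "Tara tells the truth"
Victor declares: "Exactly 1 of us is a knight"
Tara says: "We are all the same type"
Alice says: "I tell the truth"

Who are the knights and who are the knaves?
Rose is a knave.
Victor is a knight.
Tara is a knave.
Alice is a knave.

Verification:
- Rose (knave) says "Tara tells the truth" - this is FALSE (a lie) because Tara is a knave.
- Victor (knight) says "Exactly 1 of us is a knight" - this is TRUE because there are 1 knights.
- Tara (knave) says "We are all the same type" - this is FALSE (a lie) because Victor is a knight and Rose, Tara, and Alice are knaves.
- Alice (knave) says "I tell the truth" - this is FALSE (a lie) because Alice is a knave.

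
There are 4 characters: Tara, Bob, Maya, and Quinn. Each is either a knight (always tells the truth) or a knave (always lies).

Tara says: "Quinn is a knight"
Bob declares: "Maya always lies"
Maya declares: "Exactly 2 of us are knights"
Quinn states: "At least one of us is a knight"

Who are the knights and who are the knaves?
Tara is a knight.
Bob is a knight.
Maya is a knave.
Quinn is a knight.

Verification:
- Tara (knight) says "Quinn is a knight" - this is TRUE because Quinn is a knight.
- Bob (knight) says "Maya always lies" - this is TRUE because Maya is a knave.
- Maya (knave) says "Exactly 2 of us are knights" - this is FALSE (a lie) because there are 3 knights.
- Quinn (knight) says "At least one of us is a knight" - this is TRUE because Tara, Bob, and Quinn are knights.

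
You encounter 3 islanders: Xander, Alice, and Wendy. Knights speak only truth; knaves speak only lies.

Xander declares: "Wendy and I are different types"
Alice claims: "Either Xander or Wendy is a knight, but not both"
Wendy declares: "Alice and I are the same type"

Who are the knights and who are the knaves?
Xander is a knight.
Alice is a knight.
Wendy is a knave.

Verification:
- Xander (knight) says "Wendy and I are different types" - this is TRUE because Xander is a knight and Wendy is a knave.
- Alice (knight) says "Either Xander or Wendy is a knight, but not both" - this is TRUE because Xander is a knight and Wendy is a knave.
- Wendy (knave) says "Alice and I are the same type" - this is FALSE (a lie) because Wendy is a knave and Alice is a knight.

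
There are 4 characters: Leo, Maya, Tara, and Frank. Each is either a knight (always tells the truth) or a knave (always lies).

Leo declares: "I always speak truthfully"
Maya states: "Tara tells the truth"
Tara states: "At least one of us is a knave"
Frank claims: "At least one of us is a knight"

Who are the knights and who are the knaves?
Leo is a knave.
Maya is a knight.
Tara is a knight.
Frank is a knight.

Verification:
- Leo (knave) says "I always speak truthfully" - this is FALSE (a lie) because Leo is a knave.
- Maya (knight) says "Tara tells the truth" - this is TRUE because Tara is a knight.
- Tara (knight) says "At least one of us is a knave" - this is TRUE because Leo is a knave.
- Frank (knight) says "At least one of us is a knight" - this is TRUE because Maya, Tara, and Frank are knights.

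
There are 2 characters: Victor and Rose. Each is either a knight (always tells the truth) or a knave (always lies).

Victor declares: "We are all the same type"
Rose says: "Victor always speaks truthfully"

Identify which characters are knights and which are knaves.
Victor is a knight.
Rose is a knight.

Verification:
- Victor (knight) says "We are all the same type" - this is TRUE because Victor and Rose are knights.
- Rose (knight) says "Victor always speaks truthfully" - this is TRUE because Victor is a knight.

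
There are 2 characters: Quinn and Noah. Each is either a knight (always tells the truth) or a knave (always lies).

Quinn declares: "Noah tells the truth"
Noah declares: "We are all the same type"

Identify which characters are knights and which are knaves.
Quinn is a knight.
Noah is a knight.

Verification:
- Quinn (knight) says "Noah tells the truth" - this is TRUE because Noah is a knight.
- Noah (knight) says "We are all the same type" - this is TRUE because Quinn and Noah are knights.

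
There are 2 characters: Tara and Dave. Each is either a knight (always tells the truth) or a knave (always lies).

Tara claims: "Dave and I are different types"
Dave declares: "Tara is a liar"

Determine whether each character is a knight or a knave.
Tara is a knight.
Dave is a knave.

Verification:
- Tara (knight) says "Dave and I are different types" - this is TRUE because Tara is a knight and Dave is a knave.
- Dave (knave) says "Tara is a liar" - this is FALSE (a lie) because Tara is a knight.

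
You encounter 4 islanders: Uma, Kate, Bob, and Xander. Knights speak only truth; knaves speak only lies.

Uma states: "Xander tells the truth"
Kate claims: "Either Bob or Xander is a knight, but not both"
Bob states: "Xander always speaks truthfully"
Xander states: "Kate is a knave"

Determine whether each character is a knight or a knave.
Uma is a knight.
Kate is a knave.
Bob is a knight.
Xander is a knight.

Verification:
- Uma (knight) says "Xander tells the truth" - this is TRUE because Xander is a knight.
- Kate (knave) says "Either Bob or Xander is a knight, but not both" - this is FALSE (a lie) because Bob is a knight and Xander is a knight.
- Bob (knight) says "Xander always speaks truthfully" - this is TRUE because Xander is a knight.
- Xander (knight) says "Kate is a knave" - this is TRUE because Kate is a knave.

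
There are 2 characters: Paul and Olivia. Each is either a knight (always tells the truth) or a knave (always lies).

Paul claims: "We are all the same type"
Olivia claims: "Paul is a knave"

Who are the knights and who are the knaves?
Paul is a knave.
Olivia is a knight.

Verification:
- Paul (knave) says "We are all the same type" - this is FALSE (a lie) because Olivia is a knight and Paul is a knave.
- Olivia (knight) says "Paul is a knave" - this is TRUE because Paul is a knave.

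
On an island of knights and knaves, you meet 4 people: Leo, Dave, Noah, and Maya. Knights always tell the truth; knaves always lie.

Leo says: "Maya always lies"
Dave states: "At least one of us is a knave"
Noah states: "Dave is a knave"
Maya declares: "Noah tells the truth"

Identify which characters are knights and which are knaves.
Leo is a knight.
Dave is a knight.
Noah is a knave.
Maya is a knave.

Verification:
- Leo (knight) says "Maya always lies" - this is TRUE because Maya is a knave.
- Dave (knight) says "At least one of us is a knave" - this is TRUE because Noah and Maya are knaves.
- Noah (knave) says "Dave is a knave" - this is FALSE (a lie) because Dave is a knight.
- Maya (knave) says "Noah tells the truth" - this is FALSE (a lie) because Noah is a knave.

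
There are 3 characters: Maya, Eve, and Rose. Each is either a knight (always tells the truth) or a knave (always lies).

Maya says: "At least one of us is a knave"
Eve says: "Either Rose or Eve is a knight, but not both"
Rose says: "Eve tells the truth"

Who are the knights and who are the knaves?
Maya is a knight.
Eve is a knave.
Rose is a knave.

Verification:
- Maya (knight) says "At least one of us is a knave" - this is TRUE because Eve and Rose are knaves.
- Eve (knave) says "Either Rose or Eve is a knight, but not both" - this is FALSE (a lie) because Rose is a knave and Eve is a knave.
- Rose (knave) says "Eve tells the truth" - this is FALSE (a lie) because Eve is a knave.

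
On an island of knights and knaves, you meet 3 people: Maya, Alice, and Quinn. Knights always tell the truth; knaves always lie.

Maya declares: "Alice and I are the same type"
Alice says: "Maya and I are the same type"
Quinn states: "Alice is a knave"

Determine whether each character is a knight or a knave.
Maya is a knight.
Alice is a knight.
Quinn is a knave.

Verification:
- Maya (knight) says "Alice and I are the same type" - this is TRUE because Maya is a knight and Alice is a knight.
- Alice (knight) says "Maya and I are the same type" - this is TRUE because Alice is a knight and Maya is a knight.
- Quinn (knave) says "Alice is a knave" - this is FALSE (a lie) because Alice is a knight.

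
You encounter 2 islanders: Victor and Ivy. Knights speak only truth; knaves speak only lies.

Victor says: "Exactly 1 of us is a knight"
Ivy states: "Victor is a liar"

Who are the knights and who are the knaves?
Victor is a knight.
Ivy is a knave.

Verification:
- Victor (knight) says "Exactly 1 of us is a knight" - this is TRUE because there are 1 knights.
- Ivy (knave) says "Victor is a liar" - this is FALSE (a lie) because Victor is a knight.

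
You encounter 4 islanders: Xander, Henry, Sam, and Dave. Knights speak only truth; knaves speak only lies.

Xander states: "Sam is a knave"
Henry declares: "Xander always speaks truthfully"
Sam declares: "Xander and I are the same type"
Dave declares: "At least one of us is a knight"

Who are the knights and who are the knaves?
Xander is a knight.
Henry is a knight.
Sam is a knave.
Dave is a knight.

Verification:
- Xander (knight) says "Sam is a knave" - this is TRUE because Sam is a knave.
- Henry (knight) says "Xander always speaks truthfully" - this is TRUE because Xander is a knight.
- Sam (knave) says "Xander and I are the same type" - this is FALSE (a lie) because Sam is a knave and Xander is a knight.
- Dave (knight) says "At least one of us is a knight" - this is TRUE because Xander, Henry, and Dave are knights.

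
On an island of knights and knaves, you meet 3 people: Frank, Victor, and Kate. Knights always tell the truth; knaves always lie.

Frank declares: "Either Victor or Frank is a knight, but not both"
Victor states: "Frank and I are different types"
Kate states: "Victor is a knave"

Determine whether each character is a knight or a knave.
Frank is a knave.
Victor is a knave.
Kate is a knight.

Verification:
- Frank (knave) says "Either Victor or Frank is a knight, but not both" - this is FALSE (a lie) because Victor is a knave and Frank is a knave.
- Victor (knave) says "Frank and I are different types" - this is FALSE (a lie) because Victor is a knave and Frank is a knave.
- Kate (knight) says "Victor is a knave" - this is TRUE because Victor is a knave.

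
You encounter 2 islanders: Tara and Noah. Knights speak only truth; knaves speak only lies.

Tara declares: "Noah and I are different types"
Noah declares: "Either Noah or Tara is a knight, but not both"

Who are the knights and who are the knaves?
Tara is a knave.
Noah is a knave.

Verification:
- Tara (knave) says "Noah and I are different types" - this is FALSE (a lie) because Tara is a knave and Noah is a knave.
- Noah (knave) says "Either Noah or Tara is a knight, but not both" - this is FALSE (a lie) because Noah is a knave and Tara is a knave.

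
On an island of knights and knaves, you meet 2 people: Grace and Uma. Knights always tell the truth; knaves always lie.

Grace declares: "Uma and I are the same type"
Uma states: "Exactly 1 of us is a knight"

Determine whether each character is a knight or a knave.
Grace is a knave.
Uma is a knight.

Verification:
- Grace (knave) says "Uma and I are the same type" - this is FALSE (a lie) because Grace is a knave and Uma is a knight.
- Uma (knight) says "Exactly 1 of us is a knight" - this is TRUE because there are 1 knights.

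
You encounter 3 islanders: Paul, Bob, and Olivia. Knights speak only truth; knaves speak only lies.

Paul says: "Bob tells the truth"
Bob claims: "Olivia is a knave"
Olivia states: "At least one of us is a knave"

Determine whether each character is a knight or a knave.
Paul is a knave.
Bob is a knave.
Olivia is a knight.

Verification:
- Paul (knave) says "Bob tells the truth" - this is FALSE (a lie) because Bob is a knave.
- Bob (knave) says "Olivia is a knave" - this is FALSE (a lie) because Olivia is a knight.
- Olivia (knight) says "At least one of us is a knave" - this is TRUE because Paul and Bob are knaves.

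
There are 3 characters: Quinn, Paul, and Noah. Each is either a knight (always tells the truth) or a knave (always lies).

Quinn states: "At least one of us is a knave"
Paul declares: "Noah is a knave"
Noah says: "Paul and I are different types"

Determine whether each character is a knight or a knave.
Quinn is a knight.
Paul is a knave.
Noah is a knight.

Verification:
- Quinn (knight) says "At least one of us is a knave" - this is TRUE because Paul is a knave.
- Paul (knave) says "Noah is a knave" - this is FALSE (a lie) because Noah is a knight.
- Noah (knight) says "Paul and I are different types" - this is TRUE because Noah is a knight and Paul is a knave.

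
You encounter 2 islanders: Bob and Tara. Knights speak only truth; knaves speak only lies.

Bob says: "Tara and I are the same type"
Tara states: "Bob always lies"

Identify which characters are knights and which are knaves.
Bob is a knave.
Tara is a knight.

Verification:
- Bob (knave) says "Tara and I are the same type" - this is FALSE (a lie) because Bob is a knave and Tara is a knight.
- Tara (knight) says "Bob always lies" - this is TRUE because Bob is a knave.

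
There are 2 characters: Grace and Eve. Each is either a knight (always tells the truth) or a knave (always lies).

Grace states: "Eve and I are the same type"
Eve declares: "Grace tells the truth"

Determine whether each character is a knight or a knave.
Grace is a knight.
Eve is a knight.

Verification:
- Grace (knight) says "Eve and I are the same type" - this is TRUE because Grace is a knight and Eve is a knight.
- Eve (knight) says "Grace tells the truth" - this is TRUE because Grace is a knight.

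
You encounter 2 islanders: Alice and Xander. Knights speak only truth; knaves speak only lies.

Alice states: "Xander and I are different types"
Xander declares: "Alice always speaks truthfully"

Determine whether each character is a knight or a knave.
Alice is a knave.
Xander is a knave.

Verification:
- Alice (knave) says "Xander and I are different types" - this is FALSE (a lie) because Alice is a knave and Xander is a knave.
- Xander (knave) says "Alice always speaks truthfully" - this is FALSE (a lie) because Alice is a knave.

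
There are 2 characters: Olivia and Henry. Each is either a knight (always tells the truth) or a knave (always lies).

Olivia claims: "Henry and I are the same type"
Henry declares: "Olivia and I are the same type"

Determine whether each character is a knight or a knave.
Olivia is a knight.
Henry is a knight.

Verification:
- Olivia (knight) says "Henry and I are the same type" - this is TRUE because Olivia is a knight and Henry is a knight.
- Henry (knight) says "Olivia and I are the same type" - this is TRUE because Henry is a knight and Olivia is a knight.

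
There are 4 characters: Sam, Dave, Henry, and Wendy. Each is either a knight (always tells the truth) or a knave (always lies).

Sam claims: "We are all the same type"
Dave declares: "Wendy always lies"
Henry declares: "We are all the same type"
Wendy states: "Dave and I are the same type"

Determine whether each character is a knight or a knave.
Sam is a knave.
Dave is a knight.
Henry is a knave.
Wendy is a knave.

Verification:
- Sam (knave) says "We are all the same type" - this is FALSE (a lie) because Dave is a knight and Sam, Henry, and Wendy are knaves.
- Dave (knight) says "Wendy always lies" - this is TRUE because Wendy is a knave.
- Henry (knave) says "We are all the same type" - this is FALSE (a lie) because Dave is a knight and Sam, Henry, and Wendy are knaves.
- Wendy (knave) says "Dave and I are the same type" - this is FALSE (a lie) because Wendy is a knave and Dave is a knight.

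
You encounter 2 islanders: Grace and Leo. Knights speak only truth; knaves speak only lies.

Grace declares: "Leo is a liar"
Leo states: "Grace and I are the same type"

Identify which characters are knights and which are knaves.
Grace is a knight.
Leo is a knave.

Verification:
- Grace (knight) says "Leo is a liar" - this is TRUE because Leo is a knave.
- Leo (knave) says "Grace and I are the same type" - this is FALSE (a lie) because Leo is a knave and Grace is a knight.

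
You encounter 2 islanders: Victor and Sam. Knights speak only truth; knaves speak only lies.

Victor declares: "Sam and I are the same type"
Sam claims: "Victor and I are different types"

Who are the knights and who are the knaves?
Victor is a knave.
Sam is a knight.

Verification:
- Victor (knave) says "Sam and I are the same type" - this is FALSE (a lie) because Victor is a knave and Sam is a knight.
- Sam (knight) says "Victor and I are different types" - this is TRUE because Sam is a knight and Victor is a knave.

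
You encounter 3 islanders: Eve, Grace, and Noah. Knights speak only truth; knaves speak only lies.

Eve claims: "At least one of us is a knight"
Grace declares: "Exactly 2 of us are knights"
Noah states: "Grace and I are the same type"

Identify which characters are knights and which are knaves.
Eve is a knight.
Grace is a knight.
Noah is a knave.

Verification:
- Eve (knight) says "At least one of us is a knight" - this is TRUE because Eve and Grace are knights.
- Grace (knight) says "Exactly 2 of us are knights" - this is TRUE because there are 2 knights.
- Noah (knave) says "Grace and I are the same type" - this is FALSE (a lie) because Noah is a knave and Grace is a knight.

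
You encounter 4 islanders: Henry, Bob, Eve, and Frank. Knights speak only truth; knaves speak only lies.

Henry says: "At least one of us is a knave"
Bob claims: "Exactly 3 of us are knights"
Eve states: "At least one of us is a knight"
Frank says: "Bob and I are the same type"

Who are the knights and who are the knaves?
Henry is a knight.
Bob is a knight.
Eve is a knight.
Frank is a knave.

Verification:
- Henry (knight) says "At least one of us is a knave" - this is TRUE because Frank is a knave.
- Bob (knight) says "Exactly 3 of us are knights" - this is TRUE because there are 3 knights.
- Eve (knight) says "At least one of us is a knight" - this is TRUE because Henry, Bob, and Eve are knights.
- Frank (knave) says "Bob and I are the same type" - this is FALSE (a lie) because Frank is a knave and Bob is a knight.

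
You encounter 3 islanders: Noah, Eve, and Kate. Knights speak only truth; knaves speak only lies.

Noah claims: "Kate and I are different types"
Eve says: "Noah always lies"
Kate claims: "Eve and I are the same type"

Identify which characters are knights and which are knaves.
Noah is a knave.
Eve is a knight.
Kate is a knave.

Verification:
- Noah (knave) says "Kate and I are different types" - this is FALSE (a lie) because Noah is a knave and Kate is a knave.
- Eve (knight) says "Noah always lies" - this is TRUE because Noah is a knave.
- Kate (knave) says "Eve and I are the same type" - this is FALSE (a lie) because Kate is a knave and Eve is a knight.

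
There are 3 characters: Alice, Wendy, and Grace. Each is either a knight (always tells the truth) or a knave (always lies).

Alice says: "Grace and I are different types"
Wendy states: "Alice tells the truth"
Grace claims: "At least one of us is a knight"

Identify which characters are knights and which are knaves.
Alice is a knave.
Wendy is a knave.
Grace is a knave.

Verification:
- Alice (knave) says "Grace and I are different types" - this is FALSE (a lie) because Alice is a knave and Grace is a knave.
- Wendy (knave) says "Alice tells the truth" - this is FALSE (a lie) because Alice is a knave.
- Grace (knave) says "At least one of us is a knight" - this is FALSE (a lie) because no one is a knight.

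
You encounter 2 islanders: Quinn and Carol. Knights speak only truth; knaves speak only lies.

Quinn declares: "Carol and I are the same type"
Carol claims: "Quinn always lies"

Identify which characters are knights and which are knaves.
Quinn is a knave.
Carol is a knight.

Verification:
- Quinn (knave) says "Carol and I are the same type" - this is FALSE (a lie) because Quinn is a knave and Carol is a knight.
- Carol (knight) says "Quinn always lies" - this is TRUE because Quinn is a knave.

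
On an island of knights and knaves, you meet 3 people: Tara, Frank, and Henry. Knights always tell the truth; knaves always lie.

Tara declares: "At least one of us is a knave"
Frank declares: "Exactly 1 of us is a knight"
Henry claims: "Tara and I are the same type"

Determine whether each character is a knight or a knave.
Tara is a knight.
Frank is a knave.
Henry is a knight.

Verification:
- Tara (knight) says "At least one of us is a knave" - this is TRUE because Frank is a knave.
- Frank (knave) says "Exactly 1 of us is a knight" - this is FALSE (a lie) because there are 2 knights.
- Henry (knight) says "Tara and I are the same type" - this is TRUE because Henry is a knight and Tara is a knight.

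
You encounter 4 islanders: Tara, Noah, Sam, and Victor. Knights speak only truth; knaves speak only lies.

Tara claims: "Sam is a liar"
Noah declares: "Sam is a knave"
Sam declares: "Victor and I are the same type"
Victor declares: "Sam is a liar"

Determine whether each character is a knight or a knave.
Tara is a knight.
Noah is a knight.
Sam is a knave.
Victor is a knight.

Verification:
- Tara (knight) says "Sam is a liar" - this is TRUE because Sam is a knave.
- Noah (knight) says "Sam is a knave" - this is TRUE because Sam is a knave.
- Sam (knave) says "Victor and I are the same type" - this is FALSE (a lie) because Sam is a knave and Victor is a knight.
- Victor (knight) says "Sam is a liar" - this is TRUE because Sam is a knave.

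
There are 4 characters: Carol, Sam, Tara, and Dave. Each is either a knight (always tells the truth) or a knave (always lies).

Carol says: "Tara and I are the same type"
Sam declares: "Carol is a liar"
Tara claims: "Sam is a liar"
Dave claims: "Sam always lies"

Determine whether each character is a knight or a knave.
Carol is a knight.
Sam is a knave.
Tara is a knight.
Dave is a knight.

Verification:
- Carol (knight) says "Tara and I are the same type" - this is TRUE because Carol is a knight and Tara is a knight.
- Sam (knave) says "Carol is a liar" - this is FALSE (a lie) because Carol is a knight.
- Tara (knight) says "Sam is a liar" - this is TRUE because Sam is a knave.
- Dave (knight) says "Sam always lies" - this is TRUE because Sam is a knave.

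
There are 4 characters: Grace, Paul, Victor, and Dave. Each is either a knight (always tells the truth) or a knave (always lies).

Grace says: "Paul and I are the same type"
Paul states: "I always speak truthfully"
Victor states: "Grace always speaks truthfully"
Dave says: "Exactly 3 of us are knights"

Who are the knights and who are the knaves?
Grace is a knave.
Paul is a knight.
Victor is a knave.
Dave is a knave.

Verification:
- Grace (knave) says "Paul and I are the same type" - this is FALSE (a lie) because Grace is a knave and Paul is a knight.
- Paul (knight) says "I always speak truthfully" - this is TRUE because Paul is a knight.
- Victor (knave) says "Grace always speaks truthfully" - this is FALSE (a lie) because Grace is a knave.
- Dave (knave) says "Exactly 3 of us are knights" - this is FALSE (a lie) because there are 1 knights.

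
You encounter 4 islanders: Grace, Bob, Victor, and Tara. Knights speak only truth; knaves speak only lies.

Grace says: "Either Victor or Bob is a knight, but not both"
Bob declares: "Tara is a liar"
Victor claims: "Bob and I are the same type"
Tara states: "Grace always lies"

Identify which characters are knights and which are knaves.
Grace is a knight.
Bob is a knight.
Victor is a knave.
Tara is a knave.

Verification:
- Grace (knight) says "Either Victor or Bob is a knight, but not both" - this is TRUE because Victor is a knave and Bob is a knight.
- Bob (knight) says "Tara is a liar" - this is TRUE because Tara is a knave.
- Victor (knave) says "Bob and I are the same type" - this is FALSE (a lie) because Victor is a knave and Bob is a knight.
- Tara (knave) says "Grace always lies" - this is FALSE (a lie) because Grace is a knight.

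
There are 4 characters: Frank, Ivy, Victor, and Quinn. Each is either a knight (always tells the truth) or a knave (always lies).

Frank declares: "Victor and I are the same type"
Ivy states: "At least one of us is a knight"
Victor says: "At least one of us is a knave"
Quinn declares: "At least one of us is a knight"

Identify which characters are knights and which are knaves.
Frank is a knave.
Ivy is a knight.
Victor is a knight.
Quinn is a knight.

Verification:
- Frank (knave) says "Victor and I are the same type" - this is FALSE (a lie) because Frank is a knave and Victor is a knight.
- Ivy (knight) says "At least one of us is a knight" - this is TRUE because Ivy, Victor, and Quinn are knights.
- Victor (knight) says "At least one of us is a knave" - this is TRUE because Frank is a knave.
- Quinn (knight) says "At least one of us is a knight" - this is TRUE because Ivy, Victor, and Quinn are knights.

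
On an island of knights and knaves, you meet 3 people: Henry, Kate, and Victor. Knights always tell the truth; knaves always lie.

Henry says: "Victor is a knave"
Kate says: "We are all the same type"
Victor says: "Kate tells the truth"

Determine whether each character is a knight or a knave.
Henry is a knight.
Kate is a knave.
Victor is a knave.

Verification:
- Henry (knight) says "Victor is a knave" - this is TRUE because Victor is a knave.
- Kate (knave) says "We are all the same type" - this is FALSE (a lie) because Henry is a knight and Kate and Victor are knaves.
- Victor (knave) says "Kate tells the truth" - this is FALSE (a lie) because Kate is a knave.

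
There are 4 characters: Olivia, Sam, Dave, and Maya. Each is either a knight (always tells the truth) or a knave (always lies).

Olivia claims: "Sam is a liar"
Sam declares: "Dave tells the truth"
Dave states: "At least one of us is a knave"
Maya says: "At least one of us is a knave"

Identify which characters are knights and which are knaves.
Olivia is a knave.
Sam is a knight.
Dave is a knight.
Maya is a knight.

Verification:
- Olivia (knave) says "Sam is a liar" - this is FALSE (a lie) because Sam is a knight.
- Sam (knight) says "Dave tells the truth" - this is TRUE because Dave is a knight.
- Dave (knight) says "At least one of us is a knave" - this is TRUE because Olivia is a knave.
- Maya (knight) says "At least one of us is a knave" - this is TRUE because Olivia is a knave.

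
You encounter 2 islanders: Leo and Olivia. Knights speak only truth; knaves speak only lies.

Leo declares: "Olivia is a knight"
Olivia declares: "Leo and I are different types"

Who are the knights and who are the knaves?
Leo is a knave.
Olivia is a knave.

Verification:
- Leo (knave) says "Olivia is a knight" - this is FALSE (a lie) because Olivia is a knave.
- Olivia (knave) says "Leo and I are different types" - this is FALSE (a lie) because Olivia is a knave and Leo is a knave.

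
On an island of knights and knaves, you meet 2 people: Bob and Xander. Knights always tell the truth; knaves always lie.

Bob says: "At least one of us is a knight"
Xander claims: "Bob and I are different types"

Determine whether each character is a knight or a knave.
Bob is a knave.
Xander is a knave.

Verification:
- Bob (knave) says "At least one of us is a knight" - this is FALSE (a lie) because no one is a knight.
- Xander (knave) says "Bob and I are different types" - this is FALSE (a lie) because Xander is a knave and Bob is a knave.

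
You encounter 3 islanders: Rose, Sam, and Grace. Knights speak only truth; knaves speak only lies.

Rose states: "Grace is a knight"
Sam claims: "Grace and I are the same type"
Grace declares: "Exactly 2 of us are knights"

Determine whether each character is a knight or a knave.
Rose is a knight.
Sam is a knave.
Grace is a knight.

Verification:
- Rose (knight) says "Grace is a knight" - this is TRUE because Grace is a knight.
- Sam (knave) says "Grace and I are the same type" - this is FALSE (a lie) because Sam is a knave and Grace is a knight.
- Grace (knight) says "Exactly 2 of us are knights" - this is TRUE because there are 2 knights.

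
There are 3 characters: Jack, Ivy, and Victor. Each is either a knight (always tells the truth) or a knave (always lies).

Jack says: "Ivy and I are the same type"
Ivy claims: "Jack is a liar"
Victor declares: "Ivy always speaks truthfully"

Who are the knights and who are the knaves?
Jack is a knave.
Ivy is a knight.
Victor is a knight.

Verification:
- Jack (knave) says "Ivy and I are the same type" - this is FALSE (a lie) because Jack is a knave and Ivy is a knight.
- Ivy (knight) says "Jack is a liar" - this is TRUE because Jack is a knave.
- Victor (knight) says "Ivy always speaks truthfully" - this is TRUE because Ivy is a knight.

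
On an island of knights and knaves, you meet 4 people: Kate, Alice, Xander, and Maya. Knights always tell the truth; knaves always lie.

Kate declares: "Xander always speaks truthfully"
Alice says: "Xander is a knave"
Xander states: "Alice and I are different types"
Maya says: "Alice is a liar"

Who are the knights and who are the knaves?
Kate is a knight.
Alice is a knave.
Xander is a knight.
Maya is a knight.

Verification:
- Kate (knight) says "Xander always speaks truthfully" - this is TRUE because Xander is a knight.
- Alice (knave) says "Xander is a knave" - this is FALSE (a lie) because Xander is a knight.
- Xander (knight) says "Alice and I are different types" - this is TRUE because Xander is a knight and Alice is a knave.
- Maya (knight) says "Alice is a liar" - this is TRUE because Alice is a knave.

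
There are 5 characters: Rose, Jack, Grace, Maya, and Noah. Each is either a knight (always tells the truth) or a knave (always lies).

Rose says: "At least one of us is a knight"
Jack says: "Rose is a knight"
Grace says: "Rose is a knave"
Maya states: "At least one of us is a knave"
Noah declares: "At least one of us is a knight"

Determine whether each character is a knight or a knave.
Rose is a knight.
Jack is a knight.
Grace is a knave.
Maya is a knight.
Noah is a knight.

Verification:
- Rose (knight) says "At least one of us is a knight" - this is TRUE because Rose, Jack, Maya, and Noah are knights.
- Jack (knight) says "Rose is a knight" - this is TRUE because Rose is a knight.
- Grace (knave) says "Rose is a knave" - this is FALSE (a lie) because Rose is a knight.
- Maya (knight) says "At least one of us is a knave" - this is TRUE because Grace is a knave.
- Noah (knight) says "At least one of us is a knight" - this is TRUE because Rose, Jack, Maya, and Noah are knights.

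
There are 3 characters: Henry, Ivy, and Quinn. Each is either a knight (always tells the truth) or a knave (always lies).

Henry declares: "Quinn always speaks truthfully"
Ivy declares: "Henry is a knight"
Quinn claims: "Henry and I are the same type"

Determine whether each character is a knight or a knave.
Henry is a knight.
Ivy is a knight.
Quinn is a knight.

Verification:
- Henry (knight) says "Quinn always speaks truthfully" - this is TRUE because Quinn is a knight.
- Ivy (knight) says "Henry is a knight" - this is TRUE because Henry is a knight.
- Quinn (knight) says "Henry and I are the same type" - this is TRUE because Quinn is a knight and Henry is a knight.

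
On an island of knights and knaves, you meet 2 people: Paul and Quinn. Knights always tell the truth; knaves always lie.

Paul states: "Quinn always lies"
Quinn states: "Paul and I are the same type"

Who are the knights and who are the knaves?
Paul is a knight.
Quinn is a knave.

Verification:
- Paul (knight) says "Quinn always lies" - this is TRUE because Quinn is a knave.
- Quinn (knave) says "Paul and I are the same type" - this is FALSE (a lie) because Quinn is a knave and Paul is a knight.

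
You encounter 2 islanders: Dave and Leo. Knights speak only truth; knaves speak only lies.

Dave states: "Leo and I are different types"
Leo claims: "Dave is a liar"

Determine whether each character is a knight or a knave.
Dave is a knight.
Leo is a knave.

Verification:
- Dave (knight) says "Leo and I are different types" - this is TRUE because Dave is a knight and Leo is a knave.
- Leo (knave) says "Dave is a liar" - this is FALSE (a lie) because Dave is a knight.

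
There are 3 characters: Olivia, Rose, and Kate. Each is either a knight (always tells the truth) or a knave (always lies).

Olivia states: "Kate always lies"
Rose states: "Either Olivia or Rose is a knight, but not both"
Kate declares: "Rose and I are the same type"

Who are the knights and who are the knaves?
Olivia is a knave.
Rose is a knight.
Kate is a knight.

Verification:
- Olivia (knave) says "Kate always lies" - this is FALSE (a lie) because Kate is a knight.
- Rose (knight) says "Either Olivia or Rose is a knight, but not both" - this is TRUE because Olivia is a knave and Rose is a knight.
- Kate (knight) says "Rose and I are the same type" - this is TRUE because Kate is a knight and Rose is a knight.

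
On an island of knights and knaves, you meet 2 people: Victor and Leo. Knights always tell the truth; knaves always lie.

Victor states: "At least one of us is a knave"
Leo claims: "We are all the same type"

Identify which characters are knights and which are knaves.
Victor is a knight.
Leo is a knave.

Verification:
- Victor (knight) says "At least one of us is a knave" - this is TRUE because Leo is a knave.
- Leo (knave) says "We are all the same type" - this is FALSE (a lie) because Victor is a knight and Leo is a knave.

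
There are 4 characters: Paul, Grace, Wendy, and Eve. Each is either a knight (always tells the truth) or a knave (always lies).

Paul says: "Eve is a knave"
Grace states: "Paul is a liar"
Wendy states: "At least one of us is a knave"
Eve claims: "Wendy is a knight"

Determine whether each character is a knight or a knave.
Paul is a knave.
Grace is a knight.
Wendy is a knight.
Eve is a knight.

Verification:
- Paul (knave) says "Eve is a knave" - this is FALSE (a lie) because Eve is a knight.
- Grace (knight) says "Paul is a liar" - this is TRUE because Paul is a knave.
- Wendy (knight) says "At least one of us is a knave" - this is TRUE because Paul is a knave.
- Eve (knight) says "Wendy is a knight" - this is TRUE because Wendy is a knight.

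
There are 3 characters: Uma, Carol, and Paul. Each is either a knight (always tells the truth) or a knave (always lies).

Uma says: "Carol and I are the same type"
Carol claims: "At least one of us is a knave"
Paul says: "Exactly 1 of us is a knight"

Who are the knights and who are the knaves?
Uma is a knight.
Carol is a knight.
Paul is a knave.

Verification:
- Uma (knight) says "Carol and I are the same type" - this is TRUE because Uma is a knight and Carol is a knight.
- Carol (knight) says "At least one of us is a knave" - this is TRUE because Paul is a knave.
- Paul (knave) says "Exactly 1 of us is a knight" - this is FALSE (a lie) because there are 2 knights.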